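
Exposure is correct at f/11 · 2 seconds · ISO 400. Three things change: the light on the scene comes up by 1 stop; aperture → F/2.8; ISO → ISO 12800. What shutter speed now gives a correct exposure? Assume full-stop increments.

1/500s

Scene light: 1 stop brighter.
Aperture: f/11 → f/8 → f/5.6 → f/4 → f/2.8 — 4 stops wider (brighter).
ISO: 400 → 800 → 1600 → 3200 → 6400 → 12800 — 5 stops raised (brighter).
Net so far: 10 stops brighter. Shutter speed: 2 → 1 → 1/2 → 1/4 → 1/8 → 1/15 → 1/30 → 1/60 → 1/125 → 1/250 → 1/500.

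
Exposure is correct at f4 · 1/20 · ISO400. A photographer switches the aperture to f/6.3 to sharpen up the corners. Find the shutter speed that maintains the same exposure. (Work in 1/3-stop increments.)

Aperture: f/4 → f/4.5 → f/5 → f/5.6 → f/6.3 — 1 1/3 stops smaller aperture (darker).
Need 1 1/3 stops brighter from the shutter speed: 1/20 → 1/15 → 1/13 → 1/10 → 1/8.

1/8s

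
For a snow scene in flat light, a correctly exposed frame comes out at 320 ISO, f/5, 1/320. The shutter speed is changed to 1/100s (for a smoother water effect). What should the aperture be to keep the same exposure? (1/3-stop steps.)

f/9

Shutter speed: 1/320 → 1/250 → 1/200 → 1/160 → 1/125 → 1/100 — 1 2/3 stops longer (brighter).
Need 1 2/3 stops darker from the aperture: f/5 → f/5.6 → f/6.3 → f/7.1 → f/8 → f/9.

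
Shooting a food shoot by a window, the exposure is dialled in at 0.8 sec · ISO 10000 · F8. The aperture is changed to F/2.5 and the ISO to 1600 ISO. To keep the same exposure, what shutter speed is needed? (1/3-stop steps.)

0.5 s

Aperture: f/8 → f/7.1 → f/6.3 → f/5.6 → f/5 → f/4.5 → f/4 → f/3.5 → f/3.2 → f/2.8 → f/2.5 — 3 1/3 stops wider (brighter).
ISO: 10000 → 8000 → 6400 → 5000 → 4000 → 3200 → 2500 → 2000 → 1600 — 2 2/3 stops lower (darker).
Net change so far: 2/3 stop brighter. Offset with the shutter speed: 0.8 → 0.6 → 0.5.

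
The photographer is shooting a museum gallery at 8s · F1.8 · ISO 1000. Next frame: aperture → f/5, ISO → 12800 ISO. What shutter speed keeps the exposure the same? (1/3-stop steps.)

Aperture: f/1.8 → f/2 → f/2.2 → f/2.5 → f/2.8 → f/3.2 → f/3.5 → f/4 → f/4.5 → f/5 — 3 stops narrower (darker).
ISO: 1000 → 1250 → 1600 → 2000 → 2500 → 3200 → 4000 → 5000 → 6400 → 8000 → 10000 → 12800 — 3 2/3 stops raised (brighter).
Net change so far: 2/3 stop brighter. Offset with the shutter speed: 8 → 6 → 5.

5 s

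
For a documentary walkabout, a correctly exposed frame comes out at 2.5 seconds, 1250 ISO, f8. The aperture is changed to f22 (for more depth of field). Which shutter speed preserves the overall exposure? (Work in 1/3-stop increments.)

Aperture: f/8 → f/9 → f/10 → f/11 → f/13 → f/14 → f/16 → f/18 → f/20 → f/22 — 3 stops smaller aperture (darker).
Need 3 stops brighter from the shutter speed: 2.5 → 3.2 → 4 → 5 → 6 → 8 → 10 → 13 → 15 → 20.

20 s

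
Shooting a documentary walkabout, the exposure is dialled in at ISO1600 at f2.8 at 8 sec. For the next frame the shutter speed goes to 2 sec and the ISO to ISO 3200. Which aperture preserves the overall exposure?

Shutter speed: 8 → 4 → 2 — 2 stops faster (darker).
ISO: 1600 → 3200 — 1 stop raised (brighter).
Net change so far: 1 stop darker. Offset with the aperture: f/2.8 → f/2.

f/2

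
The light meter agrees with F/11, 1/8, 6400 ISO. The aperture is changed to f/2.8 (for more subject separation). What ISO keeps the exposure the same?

Aperture: f/11 → f/8 → f/5.6 → f/4 → f/2.8 — 4 stops opened up (brighter).
Need 4 stops darker from the ISO: 6400 → 3200 → 1600 → 800 → 400.

ISO 400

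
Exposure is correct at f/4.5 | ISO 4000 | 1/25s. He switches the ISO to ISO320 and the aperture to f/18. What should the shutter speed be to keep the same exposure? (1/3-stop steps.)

8 s

ISO: 4000 → 3200 → 2500 → 2000 → 1600 → 1250 → 1000 → 800 → 640 → 500 → 400 → 320 — 3 2/3 stops lower (darker).
Aperture: f/4.5 → f/5 → f/5.6 → f/6.3 → f/7.1 → f/8 → f/9 → f/10 → f/11 → f/13 → f/14 → f/16 → f/18 — 4 stops narrower (darker).
Net change so far: 7 2/3 stops darker. Offset with the shutter speed: 1/25 → 1/20 → 1/15 → 1/13 → 1/10 → 1/8 → 1/6 → 1/5 → 1/4 → 0.3 → 0.4 → 0.5 → 0.6 → 0.8 → 1 → 1.3 → 1.6 → 2 → 2.5 → 3.2 → 4 → 5 → 6 → 8.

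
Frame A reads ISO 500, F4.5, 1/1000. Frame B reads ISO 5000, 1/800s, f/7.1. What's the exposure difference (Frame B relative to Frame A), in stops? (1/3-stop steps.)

Aperture: f/4.5 → f/5 → f/5.6 → f/6.3 → f/7.1 — 1 1/3 stops smaller aperture (darker).
Shutter speed: 1/1000 → 1/800 — 1/3 stop longer (brighter).
ISO: 500 → 640 → 800 → 1000 → 1250 → 1600 → 2000 → 2500 → 3200 → 4000 → 5000 — 3 1/3 stops higher (brighter).
Net: −1 1/3 +1/3 +3 1/3 = +2 1/3 stops.

2 1/3 stops brighter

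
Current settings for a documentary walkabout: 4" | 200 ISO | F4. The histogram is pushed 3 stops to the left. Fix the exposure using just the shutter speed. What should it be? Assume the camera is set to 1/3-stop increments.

30 s

Underexposed by 3 stops → need 3 stops brighter.
Shutter speed: 4 → 5 → 6 → 8 → 10 → 13 → 15 → 20 → 25 → 30.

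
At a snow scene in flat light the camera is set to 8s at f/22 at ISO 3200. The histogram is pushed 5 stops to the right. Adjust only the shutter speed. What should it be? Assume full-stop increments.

Overexposed by 5 stops → need 5 stops darker.
Shutter speed: 8 → 4 → 2 → 1 → 1/2 → 1/4.

1/4s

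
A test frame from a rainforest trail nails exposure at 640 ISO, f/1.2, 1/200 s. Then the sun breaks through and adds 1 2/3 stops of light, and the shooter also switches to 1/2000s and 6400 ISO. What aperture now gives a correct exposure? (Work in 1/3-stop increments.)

f/2.2

Scene light: 1 2/3 stops brighter.
Shutter speed: 1/200 → 1/250 → 1/320 → 1/400 → 1/500 → 1/640 → 1/800 → 1/1000 → 1/1250 → 1/1600 → 1/2000 — 3 1/3 stops faster (darker).
ISO: 640 → 800 → 1000 → 1250 → 1600 → 2000 → 2500 → 3200 → 4000 → 5000 → 6400 — 3 1/3 stops raised (brighter).
Net so far: 1 2/3 stops brighter. Aperture: f/1.2 → f/1.4 → f/1.6 → f/1.8 → f/2 → f/2.2.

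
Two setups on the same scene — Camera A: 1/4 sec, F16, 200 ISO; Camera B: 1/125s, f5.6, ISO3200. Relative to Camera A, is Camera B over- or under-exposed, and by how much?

Aperture: f/16 → f/11 → f/8 → f/5.6 — 3 stops opened up (brighter).
Shutter speed: 1/4 → 1/8 → 1/15 → 1/30 → 1/60 → 1/125 — 5 stops faster (darker).
ISO: 200 → 400 → 800 → 1600 → 3200 — 4 stops higher (brighter).
Net: +3 −5 +4 = +2 stops.

2 stops brighter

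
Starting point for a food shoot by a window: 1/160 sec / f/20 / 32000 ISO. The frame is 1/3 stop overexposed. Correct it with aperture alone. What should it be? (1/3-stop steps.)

f/22

Overexposed by 1/3 stop → need 1/3 stop darker.
Aperture: f/20 → f/22.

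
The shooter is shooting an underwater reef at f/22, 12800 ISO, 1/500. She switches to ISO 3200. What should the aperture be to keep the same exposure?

ISO: 12800 → 6400 → 3200 — 2 stops lower (darker).
Need 2 stops brighter from the aperture: f/22 → f/16 → f/11.

f/11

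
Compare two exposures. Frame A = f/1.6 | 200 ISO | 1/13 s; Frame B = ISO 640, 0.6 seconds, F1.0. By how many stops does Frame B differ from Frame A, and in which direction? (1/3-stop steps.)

6 stops brighter

Aperture: f/1.6 → f/1.4 → f/1.2 → f/1.1 → f/1.0 — 1 1/3 stops larger aperture (brighter).
Shutter speed: 1/13 → 1/10 → 1/8 → 1/6 → 1/5 → 1/4 → 0.3 → 0.4 → 0.5 → 0.6 — 3 stops slower (brighter).
ISO: 200 → 250 → 320 → 400 → 500 → 640 — 1 2/3 stops raised (brighter).
Net: +1 1/3 +3 +1 2/3 = +6 stops.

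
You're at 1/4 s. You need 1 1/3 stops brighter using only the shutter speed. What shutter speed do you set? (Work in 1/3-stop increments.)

Shutter speed: 1/4 → 0.3 → 0.4 → 0.5 → 0.6 — 1 1/3 stops slower (brighter).

0.6 s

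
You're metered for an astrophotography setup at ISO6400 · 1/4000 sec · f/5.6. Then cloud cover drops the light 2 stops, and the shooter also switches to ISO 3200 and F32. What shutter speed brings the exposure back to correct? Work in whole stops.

Scene light: 2 stops darker.
ISO: 6400 → 3200 — 1 stop lower (darker).
Aperture: f/5.6 → f/8 → f/11 → f/16 → f/22 → f/32 — 5 stops stopped down (darker).
Net so far: 8 stops darker. Shutter speed: 1/4000 → 1/2000 → 1/1000 → 1/500 → 1/250 → 1/125 → 1/60 → 1/30 → 1/15.

1/15s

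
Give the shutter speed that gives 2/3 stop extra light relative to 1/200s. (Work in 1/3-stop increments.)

Shutter speed: 1/200 → 1/160 → 1/125 — 2/3 stop longer (brighter).

1/125s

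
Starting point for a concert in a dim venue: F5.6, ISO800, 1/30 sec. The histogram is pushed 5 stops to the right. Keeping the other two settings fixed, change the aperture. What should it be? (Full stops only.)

f/32

Overexposed by 5 stops → need 5 stops darker.
Aperture: f/5.6 → f/8 → f/11 → f/16 → f/22 → f/32.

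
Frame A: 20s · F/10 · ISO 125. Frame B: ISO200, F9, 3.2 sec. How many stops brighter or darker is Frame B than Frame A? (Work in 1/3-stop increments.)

Aperture: f/10 → f/9 — 1/3 stop larger aperture (brighter).
Shutter speed: 20 → 15 → 13 → 10 → 8 → 6 → 5 → 4 → 3.2 — 2 2/3 stops faster (darker).
ISO: 125 → 160 → 200 — 2/3 stop raised (brighter).
Net: +1/3 −2 2/3 +2/3 = −1 2/3 stops.

1 2/3 stops darker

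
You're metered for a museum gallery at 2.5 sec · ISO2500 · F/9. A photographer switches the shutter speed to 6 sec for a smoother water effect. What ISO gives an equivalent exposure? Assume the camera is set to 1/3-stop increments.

ISO 1000

Shutter speed: 2.5 → 3.2 → 4 → 5 → 6 — 1 1/3 stops slower (brighter).
Need 1 1/3 stops darker from the ISO: 2500 → 2000 → 1600 → 1250 → 1000.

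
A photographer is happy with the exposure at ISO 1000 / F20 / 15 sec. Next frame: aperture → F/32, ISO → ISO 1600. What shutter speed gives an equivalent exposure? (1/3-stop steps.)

Aperture: f/20 → f/22 → f/25 → f/29 → f/32 — 1 1/3 stops narrower (darker).
ISO: 1000 → 1250 → 1600 — 2/3 stop raised (brighter).
Net change so far: 2/3 stop darker. Offset with the shutter speed: 15 → 20 → 25.

25 s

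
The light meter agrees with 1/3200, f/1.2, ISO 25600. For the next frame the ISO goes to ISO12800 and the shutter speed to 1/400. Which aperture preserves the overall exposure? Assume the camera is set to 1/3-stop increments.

ISO: 25600 → 20000 → 16000 → 12800 — 1 stop dropped (darker).
Shutter speed: 1/3200 → 1/2500 → 1/2000 → 1/1600 → 1/1250 → 1/1000 → 1/800 → 1/640 → 1/500 → 1/400 — 3 stops slower (brighter).
Net change so far: 2 stops brighter. Offset with the aperture: f/1.2 → f/1.4 → f/1.6 → f/1.8 → f/2 → f/2.2 → f/2.5.

f/2.5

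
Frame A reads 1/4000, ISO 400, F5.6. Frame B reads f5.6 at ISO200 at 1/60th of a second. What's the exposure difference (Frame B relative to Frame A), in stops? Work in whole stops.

5 stops brighter

Aperture: unchanged.
Shutter speed: 1/4000 → 1/2000 → 1/1000 → 1/500 → 1/250 → 1/125 → 1/60 — 6 stops slower (brighter).
ISO: 400 → 200 — 1 stop dropped (darker).
Net: +6 −1 = +5 stops.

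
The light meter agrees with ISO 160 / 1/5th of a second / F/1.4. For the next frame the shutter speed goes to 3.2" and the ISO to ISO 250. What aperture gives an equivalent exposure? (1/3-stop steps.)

Shutter speed: 1/5 → 1/4 → 0.3 → 0.4 → 0.5 → 0.6 → 0.8 → 1 → 1.3 → 1.6 → 2 → 2.5 → 3.2 — 4 stops longer (brighter).
ISO: 160 → 200 → 250 — 2/3 stop higher (brighter).
Net change so far: 4 2/3 stops brighter. Offset with the aperture: f/1.4 → f/1.6 → f/1.8 → f/2 → f/2.2 → f/2.5 → f/2.8 → f/3.2 → f/3.5 → f/4 → f/4.5 → f/5 → f/5.6 → f/6.3 → f/7.1.

f/7.1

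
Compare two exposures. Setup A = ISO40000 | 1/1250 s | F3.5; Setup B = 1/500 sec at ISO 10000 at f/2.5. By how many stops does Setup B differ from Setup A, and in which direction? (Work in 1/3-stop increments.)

Aperture: f/3.5 → f/3.2 → f/2.8 → f/2.5 — 1 stop wider (brighter).
Shutter speed: 1/1250 → 1/1000 → 1/800 → 1/640 → 1/500 — 1 1/3 stops slower (brighter).
ISO: 40000 → 32000 → 25600 → 20000 → 16000 → 12800 → 10000 — 2 stops dropped (darker).
Net: +1 +1 1/3 −2 = +1/3 stops.

1/3 stop brighter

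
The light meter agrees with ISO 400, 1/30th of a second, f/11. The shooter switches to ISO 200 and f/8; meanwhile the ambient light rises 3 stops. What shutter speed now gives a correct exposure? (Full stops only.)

1/250s

Scene light: 3 stops brighter.
ISO: 400 → 200 — 1 stop dropped (darker).
Aperture: f/11 → f/8 — 1 stop larger aperture (brighter).
Net so far: 3 stops brighter. Shutter speed: 1/30 → 1/60 → 1/125 → 1/250.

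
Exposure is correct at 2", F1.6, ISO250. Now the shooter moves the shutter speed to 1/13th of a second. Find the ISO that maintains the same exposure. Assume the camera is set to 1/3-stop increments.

Shutter speed: 2 → 1.6 → 1.3 → 1 → 0.8 → 0.6 → 0.5 → 0.4 → 0.3 → 1/4 → 1/5 → 1/6 → 1/8 → 1/10 → 1/13 — 4 2/3 stops faster (darker).
Need 4 2/3 stops brighter from the ISO: 250 → 320 → 400 → 500 → 640 → 800 → 1000 → 1250 → 1600 → 2000 → 2500 → 3200 → 4000 → 5000 → 6400.

ISO 6400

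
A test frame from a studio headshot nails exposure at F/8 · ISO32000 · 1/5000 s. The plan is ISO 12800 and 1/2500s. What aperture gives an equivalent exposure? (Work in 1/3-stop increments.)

f/7.1

ISO: 32000 → 25600 → 20000 → 16000 → 12800 — 1 1/3 stops dropped (darker).
Shutter speed: 1/5000 → 1/4000 → 1/3200 → 1/2500 — 1 stop slower (brighter).
Net change so far: 1/3 stop darker. Offset with the aperture: f/8 → f/7.1.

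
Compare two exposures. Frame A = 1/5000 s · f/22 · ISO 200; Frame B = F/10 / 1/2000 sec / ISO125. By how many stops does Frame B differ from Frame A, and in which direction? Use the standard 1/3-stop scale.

Aperture: f/22 → f/20 → f/18 → f/16 → f/14 → f/13 → f/11 → f/10 — 2 1/3 stops opened up (brighter).
Shutter speed: 1/5000 → 1/4000 → 1/3200 → 1/2500 → 1/2000 — 1 1/3 stops slower (brighter).
ISO: 200 → 160 → 125 — 2/3 stop dropped (darker).
Net: +2 1/3 +1 1/3 −2/3 = +3 stops.

3 stops brighter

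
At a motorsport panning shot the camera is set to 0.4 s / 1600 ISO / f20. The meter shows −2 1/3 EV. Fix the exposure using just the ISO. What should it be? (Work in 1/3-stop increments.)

Underexposed by 2 1/3 stops → need 2 1/3 stops brighter.
ISO: 1600 → 2000 → 2500 → 3200 → 4000 → 5000 → 6400 → 8000.

ISO 8000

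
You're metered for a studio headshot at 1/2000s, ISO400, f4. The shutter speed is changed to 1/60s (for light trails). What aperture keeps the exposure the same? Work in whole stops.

f/22

Shutter speed: 1/2000 → 1/1000 → 1/500 → 1/250 → 1/125 → 1/60 — 5 stops longer (brighter).
Need 5 stops darker from the aperture: f/4 → f/5.6 → f/8 → f/11 → f/16 → f/22.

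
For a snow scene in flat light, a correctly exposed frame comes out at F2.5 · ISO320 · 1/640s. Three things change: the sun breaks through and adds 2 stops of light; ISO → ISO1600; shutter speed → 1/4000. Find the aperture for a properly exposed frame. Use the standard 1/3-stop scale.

f/4.5

Scene light: 2 stops brighter.
ISO: 320 → 400 → 500 → 640 → 800 → 1000 → 1250 → 1600 — 2 1/3 stops raised (brighter).
Shutter speed: 1/640 → 1/800 → 1/1000 → 1/1250 → 1/1600 → 1/2000 → 1/2500 → 1/3200 → 1/4000 — 2 2/3 stops shorter (darker).
Net so far: 1 2/3 stops brighter. Aperture: f/2.5 → f/2.8 → f/3.2 → f/3.5 → f/4 → f/4.5.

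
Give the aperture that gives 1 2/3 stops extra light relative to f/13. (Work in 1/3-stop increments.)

f/7.1

Aperture: f/13 → f/11 → f/10 → f/9 → f/8 → f/7.1 — 1 2/3 stops opened up (brighter).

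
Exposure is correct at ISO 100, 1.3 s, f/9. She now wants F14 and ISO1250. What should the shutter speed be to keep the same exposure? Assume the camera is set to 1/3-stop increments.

1/4s

Aperture: f/9 → f/10 → f/11 → f/13 → f/14 — 1 1/3 stops stopped down (darker).
ISO: 100 → 125 → 160 → 200 → 250 → 320 → 400 → 500 → 640 → 800 → 1000 → 1250 — 3 2/3 stops raised (brighter).
Net change so far: 2 1/3 stops brighter. Offset with the shutter speed: 1.3 → 1 → 0.8 → 0.6 → 0.5 → 0.4 → 0.3 → 1/4.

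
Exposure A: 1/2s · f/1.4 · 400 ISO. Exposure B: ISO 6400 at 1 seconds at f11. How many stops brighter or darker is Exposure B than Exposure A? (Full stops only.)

1 stop darker

Aperture: f/1.4 → f/2 → f/2.8 → f/4 → f/5.6 → f/8 → f/11 — 6 stops stopped down (darker).
Shutter speed: 1/2 → 1 — 1 stop longer (brighter).
ISO: 400 → 800 → 1600 → 3200 → 6400 — 4 stops raised (brighter).
Net: −6 +1 +4 = −1 stop.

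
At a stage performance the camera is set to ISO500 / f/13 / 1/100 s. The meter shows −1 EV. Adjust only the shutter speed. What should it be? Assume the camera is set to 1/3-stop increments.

1/50s

Underexposed by 1 stop → need 1 stop brighter.
Shutter speed: 1/100 → 1/80 → 1/60 → 1/50.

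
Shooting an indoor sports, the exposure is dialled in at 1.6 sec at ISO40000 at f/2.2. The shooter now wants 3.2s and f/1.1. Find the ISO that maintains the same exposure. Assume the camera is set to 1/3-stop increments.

Shutter speed: 1.6 → 2 → 2.5 → 3.2 — 1 stop slower (brighter).
Aperture: f/2.2 → f/2 → f/1.8 → f/1.6 → f/1.4 → f/1.2 → f/1.1 — 2 stops larger aperture (brighter).
Net change so far: 3 stops brighter. Offset with the ISO: 40000 → 32000 → 25600 → 20000 → 16000 → 12800 → 10000 → 8000 → 6400 → 5000.

ISO 5000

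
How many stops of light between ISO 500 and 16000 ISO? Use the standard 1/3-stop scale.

5 stops

500 → 640 → 800 → 1000 → 1250 → 1600 → 2000 → 2500 → 3200 → 4000 → 5000 → 6400 → 8000 → 10000 → 12800 → 16000 — count the steps: 15 third-stops = 5 stops.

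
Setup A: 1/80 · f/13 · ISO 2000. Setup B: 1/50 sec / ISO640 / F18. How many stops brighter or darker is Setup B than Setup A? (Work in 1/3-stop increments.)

Aperture: f/13 → f/14 → f/16 → f/18 — 1 stop stopped down (darker).
Shutter speed: 1/80 → 1/60 → 1/50 — 2/3 stop slower (brighter).
ISO: 2000 → 1600 → 1250 → 1000 → 800 → 640 — 1 2/3 stops dropped (darker).
Net: −1 +2/3 −1 2/3 = −2 stops.

2 stops darker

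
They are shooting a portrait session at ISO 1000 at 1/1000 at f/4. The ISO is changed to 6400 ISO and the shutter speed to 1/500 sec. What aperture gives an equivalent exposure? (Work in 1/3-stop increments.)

f/14

ISO: 1000 → 1250 → 1600 → 2000 → 2500 → 3200 → 4000 → 5000 → 6400 — 2 2/3 stops higher (brighter).
Shutter speed: 1/1000 → 1/800 → 1/640 → 1/500 — 1 stop slower (brighter).
Net change so far: 3 2/3 stops brighter. Offset with the aperture: f/4 → f/4.5 → f/5 → f/5.6 → f/6.3 → f/7.1 → f/8 → f/9 → f/10 → f/11 → f/13 → f/14.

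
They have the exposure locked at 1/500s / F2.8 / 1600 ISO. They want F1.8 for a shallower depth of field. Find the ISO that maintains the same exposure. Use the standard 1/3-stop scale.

Aperture: f/2.8 → f/2.5 → f/2.2 → f/2 → f/1.8 — 1 1/3 stops wider (brighter).
Need 1 1/3 stops darker from the ISO: 1600 → 1250 → 1000 → 800 → 640.

ISO 640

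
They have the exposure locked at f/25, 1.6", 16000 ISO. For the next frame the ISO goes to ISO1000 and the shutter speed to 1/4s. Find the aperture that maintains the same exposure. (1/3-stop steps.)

f/2.5

ISO: 16000 → 12800 → 10000 → 8000 → 6400 → 5000 → 4000 → 3200 → 2500 → 2000 → 1600 → 1250 → 1000 — 4 stops lower (darker).
Shutter speed: 1.6 → 1.3 → 1 → 0.8 → 0.6 → 0.5 → 0.4 → 0.3 → 1/4 — 2 2/3 stops shorter (darker).
Net change so far: 6 2/3 stops darker. Offset with the aperture: f/25 → f/22 → f/20 → f/18 → f/16 → f/14 → f/13 → f/11 → f/10 → f/9 → f/8 → f/7.1 → f/6.3 → f/5.6 → f/5 → f/4.5 → f/4 → f/3.5 → f/3.2 → f/2.8 → f/2.5.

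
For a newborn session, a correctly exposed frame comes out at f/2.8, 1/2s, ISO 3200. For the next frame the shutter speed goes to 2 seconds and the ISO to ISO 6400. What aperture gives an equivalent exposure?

f/8

Shutter speed: 1/2 → 1 → 2 — 2 stops longer (brighter).
ISO: 3200 → 6400 — 1 stop higher (brighter).
Net change so far: 3 stops brighter. Offset with the aperture: f/2.8 → f/4 → f/5.6 → f/8.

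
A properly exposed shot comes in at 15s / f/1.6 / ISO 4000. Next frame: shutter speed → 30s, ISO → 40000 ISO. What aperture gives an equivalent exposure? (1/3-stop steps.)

Shutter speed: 15 → 20 → 25 → 30 — 1 stop longer (brighter).
ISO: 4000 → 5000 → 6400 → 8000 → 10000 → 12800 → 16000 → 20000 → 25600 → 32000 → 40000 — 3 1/3 stops higher (brighter).
Net change so far: 4 1/3 stops brighter. Offset with the aperture: f/1.6 → f/1.8 → f/2 → f/2.2 → f/2.5 → f/2.8 → f/3.2 → f/3.5 → f/4 → f/4.5 → f/5 → f/5.6 → f/6.3 → f/7.1.

f/7.1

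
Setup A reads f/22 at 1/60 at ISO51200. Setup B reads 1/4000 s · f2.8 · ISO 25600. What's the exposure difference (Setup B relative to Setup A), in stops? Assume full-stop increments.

1 stop darker

Aperture: f/22 → f/16 → f/11 → f/8 → f/5.6 → f/4 → f/2.8 — 6 stops larger aperture (brighter).
Shutter speed: 1/60 → 1/125 → 1/250 → 1/500 → 1/1000 → 1/2000 → 1/4000 — 6 stops faster (darker).
ISO: 51200 → 25600 — 1 stop lower (darker).
Net: +6 −6 −1 = −1 stop.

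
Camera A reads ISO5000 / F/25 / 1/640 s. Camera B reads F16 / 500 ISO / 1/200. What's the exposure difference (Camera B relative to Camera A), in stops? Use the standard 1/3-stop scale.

Aperture: f/25 → f/22 → f/20 → f/18 → f/16 — 1 1/3 stops opened up (brighter).
Shutter speed: 1/640 → 1/500 → 1/400 → 1/320 → 1/250 → 1/200 — 1 2/3 stops longer (brighter).
ISO: 5000 → 4000 → 3200 → 2500 → 2000 → 1600 → 1250 → 1000 → 800 → 640 → 500 — 3 1/3 stops lower (darker).
Net: +1 1/3 +1 2/3 −3 1/3 = −1/3 stops.

1/3 stop darker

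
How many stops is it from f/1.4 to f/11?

6 stops

f/1.4 → f/2 → f/2.8 → f/4 → f/5.6 → f/8 → f/11 — count the steps: 6 stops.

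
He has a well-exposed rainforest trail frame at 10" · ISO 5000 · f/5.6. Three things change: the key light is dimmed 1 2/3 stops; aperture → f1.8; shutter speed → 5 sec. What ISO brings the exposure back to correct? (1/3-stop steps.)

Scene light: 1 2/3 stops darker.
Aperture: f/5.6 → f/5 → f/4.5 → f/4 → f/3.5 → f/3.2 → f/2.8 → f/2.5 → f/2.2 → f/2 → f/1.8 — 3 1/3 stops opened up (brighter).
Shutter speed: 10 → 8 → 6 → 5 — 1 stop faster (darker).
Net so far: 2/3 stop brighter. ISO: 5000 → 4000 → 3200.

ISO 3200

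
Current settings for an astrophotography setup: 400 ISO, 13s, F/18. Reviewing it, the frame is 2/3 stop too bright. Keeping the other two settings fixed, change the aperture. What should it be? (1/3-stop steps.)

f/22

Overexposed by 2/3 stop → need 2/3 stop darker.
Aperture: f/18 → f/20 → f/22.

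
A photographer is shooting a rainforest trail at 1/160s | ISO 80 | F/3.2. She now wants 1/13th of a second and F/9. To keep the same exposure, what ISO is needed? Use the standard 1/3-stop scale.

Shutter speed: 1/160 → 1/125 → 1/100 → 1/80 → 1/60 → 1/50 → 1/40 → 1/30 → 1/25 → 1/20 → 1/15 → 1/13 — 3 2/3 stops slower (brighter).
Aperture: f/3.2 → f/3.5 → f/4 → f/4.5 → f/5 → f/5.6 → f/6.3 → f/7.1 → f/8 → f/9 — 3 stops smaller aperture (darker).
Net change so far: 2/3 stop brighter. Offset with the ISO: 80 → 64 → 50.

ISO 50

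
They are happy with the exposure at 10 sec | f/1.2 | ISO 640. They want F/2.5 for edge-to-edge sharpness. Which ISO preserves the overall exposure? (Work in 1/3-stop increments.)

Aperture: f/1.2 → f/1.4 → f/1.6 → f/1.8 → f/2 → f/2.2 → f/2.5 — 2 stops smaller aperture (darker).
Need 2 stops brighter from the ISO: 640 → 800 → 1000 → 1250 → 1600 → 2000 → 2500.

ISO 2500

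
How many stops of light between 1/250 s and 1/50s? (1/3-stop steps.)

2 1/3 stops

1/250 → 1/200 → 1/160 → 1/125 → 1/100 → 1/80 → 1/60 → 1/50 — count the steps: 7 third-stops = 2 1/3 stops.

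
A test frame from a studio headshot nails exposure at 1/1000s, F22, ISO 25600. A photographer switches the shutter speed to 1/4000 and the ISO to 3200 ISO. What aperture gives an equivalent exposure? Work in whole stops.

f/4

Shutter speed: 1/1000 → 1/2000 → 1/4000 — 2 stops shorter (darker).
ISO: 25600 → 12800 → 6400 → 3200 — 3 stops dropped (darker).
Net change so far: 5 stops darker. Offset with the aperture: f/22 → f/16 → f/11 → f/8 → f/5.6 → f/4.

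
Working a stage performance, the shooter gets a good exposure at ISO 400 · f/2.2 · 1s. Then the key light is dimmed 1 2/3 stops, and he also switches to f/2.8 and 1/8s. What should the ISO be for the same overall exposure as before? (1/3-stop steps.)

Scene light: 1 2/3 stops darker.
Aperture: f/2.2 → f/2.5 → f/2.8 — 2/3 stop narrower (darker).
Shutter speed: 1 → 0.8 → 0.6 → 0.5 → 0.4 → 0.3 → 1/4 → 1/5 → 1/6 → 1/8 — 3 stops shorter (darker).
Net so far: 5 1/3 stops darker. ISO: 400 → 500 → 640 → 800 → 1000 → 1250 → 1600 → 2000 → 2500 → 3200 → 4000 → 5000 → 6400 → 8000 → 10000 → 12800 → 16000.

ISO 16000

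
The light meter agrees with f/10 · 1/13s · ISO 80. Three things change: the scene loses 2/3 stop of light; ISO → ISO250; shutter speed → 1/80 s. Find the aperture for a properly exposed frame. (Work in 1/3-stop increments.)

f/5.6

Scene light: 2/3 stop darker.
ISO: 80 → 100 → 125 → 160 → 200 → 250 — 1 2/3 stops raised (brighter).
Shutter speed: 1/13 → 1/15 → 1/20 → 1/25 → 1/30 → 1/40 → 1/50 → 1/60 → 1/80 — 2 2/3 stops faster (darker).
Net so far: 1 2/3 stops darker. Aperture: f/10 → f/9 → f/8 → f/7.1 → f/6.3 → f/5.6.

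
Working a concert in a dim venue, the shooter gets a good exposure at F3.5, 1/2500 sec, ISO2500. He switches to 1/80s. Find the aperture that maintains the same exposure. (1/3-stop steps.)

f/20

Shutter speed: 1/2500 → 1/2000 → 1/1600 → 1/1250 → 1/1000 → 1/800 → 1/640 → 1/500 → 1/400 → 1/320 → 1/250 → 1/200 → 1/160 → 1/125 → 1/100 → 1/80 — 5 stops slower (brighter).
Need 5 stops darker from the aperture: f/3.5 → f/4 → f/4.5 → f/5 → f/5.6 → f/6.3 → f/7.1 → f/8 → f/9 → f/10 → f/11 → f/13 → f/14 → f/16 → f/18 → f/20.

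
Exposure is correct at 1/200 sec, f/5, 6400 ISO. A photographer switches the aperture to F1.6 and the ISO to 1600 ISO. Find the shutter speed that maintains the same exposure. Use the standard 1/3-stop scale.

Aperture: f/5 → f/4.5 → f/4 → f/3.5 → f/3.2 → f/2.8 → f/2.5 → f/2.2 → f/2 → f/1.8 → f/1.6 — 3 1/3 stops opened up (brighter).
ISO: 6400 → 5000 → 4000 → 3200 → 2500 → 2000 → 1600 — 2 stops dropped (darker).
Net change so far: 1 1/3 stops brighter. Offset with the shutter speed: 1/200 → 1/250 → 1/320 → 1/400 → 1/500.

1/500s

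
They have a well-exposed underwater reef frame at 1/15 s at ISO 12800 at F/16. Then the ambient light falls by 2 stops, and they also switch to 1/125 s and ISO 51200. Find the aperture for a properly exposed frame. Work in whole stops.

Scene light: 2 stops darker.
Shutter speed: 1/15 → 1/30 → 1/60 → 1/125 — 3 stops faster (darker).
ISO: 12800 → 25600 → 51200 — 2 stops higher (brighter).
Net so far: 3 stops darker. Aperture: f/16 → f/11 → f/8 → f/5.6.

f/5.6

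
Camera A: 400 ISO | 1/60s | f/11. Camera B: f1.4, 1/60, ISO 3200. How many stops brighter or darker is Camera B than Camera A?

9 stops brighter

Aperture: f/11 → f/8 → f/5.6 → f/4 → f/2.8 → f/2 → f/1.4 — 6 stops opened up (brighter).
Shutter speed: unchanged.
ISO: 400 → 800 → 1600 → 3200 — 3 stops raised (brighter).
Net: +6 +3 = +9 stops.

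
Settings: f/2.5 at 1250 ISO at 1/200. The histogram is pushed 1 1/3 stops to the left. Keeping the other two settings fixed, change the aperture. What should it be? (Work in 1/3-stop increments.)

Underexposed by 1 1/3 stops → need 1 1/3 stops brighter.
Aperture: f/2.5 → f/2.2 → f/2 → f/1.8 → f/1.6.

f/1.6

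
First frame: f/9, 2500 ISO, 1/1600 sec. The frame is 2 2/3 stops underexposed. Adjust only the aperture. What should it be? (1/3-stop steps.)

Underexposed by 2 2/3 stops → need 2 2/3 stops brighter.
Aperture: f/9 → f/8 → f/7.1 → f/6.3 → f/5.6 → f/5 → f/4.5 → f/4 → f/3.5.

f/3.5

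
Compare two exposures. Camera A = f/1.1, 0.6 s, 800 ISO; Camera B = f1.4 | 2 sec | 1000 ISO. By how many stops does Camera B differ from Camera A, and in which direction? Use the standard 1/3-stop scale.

Aperture: f/1.1 → f/1.2 → f/1.4 — 2/3 stop narrower (darker).
Shutter speed: 0.6 → 0.8 → 1 → 1.3 → 1.6 → 2 — 1 2/3 stops longer (brighter).
ISO: 800 → 1000 — 1/3 stop raised (brighter).
Net: −2/3 +1 2/3 +1/3 = +1 1/3 stops.

1 1/3 stops brighter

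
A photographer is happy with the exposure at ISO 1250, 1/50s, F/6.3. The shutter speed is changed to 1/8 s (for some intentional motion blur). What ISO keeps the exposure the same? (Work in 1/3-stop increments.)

ISO 200

Shutter speed: 1/50 → 1/40 → 1/30 → 1/25 → 1/20 → 1/15 → 1/13 → 1/10 → 1/8 — 2 2/3 stops longer (brighter).
Need 2 2/3 stops darker from the ISO: 1250 → 1000 → 800 → 640 → 500 → 400 → 320 → 250 → 200.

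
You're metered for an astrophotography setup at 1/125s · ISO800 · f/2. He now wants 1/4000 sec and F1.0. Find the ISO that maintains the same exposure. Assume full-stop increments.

Shutter speed: 1/125 → 1/250 → 1/500 → 1/1000 → 1/2000 → 1/4000 — 5 stops faster (darker).
Aperture: f/2 → f/1.4 → f/1.0 — 2 stops opened up (brighter).
Net change so far: 3 stops darker. Offset with the ISO: 800 → 1600 → 3200 → 6400.

ISO 6400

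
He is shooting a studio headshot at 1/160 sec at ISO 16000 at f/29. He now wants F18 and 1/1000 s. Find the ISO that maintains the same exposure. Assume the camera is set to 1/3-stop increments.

Aperture: f/29 → f/25 → f/22 → f/20 → f/18 — 1 1/3 stops wider (brighter).
Shutter speed: 1/160 → 1/200 → 1/250 → 1/320 → 1/400 → 1/500 → 1/640 → 1/800 → 1/1000 — 2 2/3 stops faster (darker).
Net change so far: 1 1/3 stops darker. Offset with the ISO: 16000 → 20000 → 25600 → 32000 → 40000.

ISO 40000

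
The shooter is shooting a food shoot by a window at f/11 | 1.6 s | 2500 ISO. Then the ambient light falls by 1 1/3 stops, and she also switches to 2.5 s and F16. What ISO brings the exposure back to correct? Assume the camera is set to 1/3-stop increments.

Scene light: 1 1/3 stops darker.
Shutter speed: 1.6 → 2 → 2.5 — 2/3 stop longer (brighter).
Aperture: f/11 → f/13 → f/14 → f/16 — 1 stop stopped down (darker).
Net so far: 1 2/3 stops darker. ISO: 2500 → 3200 → 4000 → 5000 → 6400 → 8000.

ISO 8000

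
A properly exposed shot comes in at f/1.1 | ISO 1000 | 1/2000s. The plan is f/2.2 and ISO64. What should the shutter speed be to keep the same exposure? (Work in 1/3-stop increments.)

Aperture: f/1.1 → f/1.2 → f/1.4 → f/1.6 → f/1.8 → f/2 → f/2.2 — 2 stops stopped down (darker).
ISO: 1000 → 800 → 640 → 500 → 400 → 320 → 250 → 200 → 160 → 125 → 100 → 80 → 64 — 4 stops lower (darker).
Net change so far: 6 stops darker. Offset with the shutter speed: 1/2000 → 1/1600 → 1/1250 → 1/1000 → 1/800 → 1/640 → 1/500 → 1/400 → 1/320 → 1/250 → 1/200 → 1/160 → 1/125 → 1/100 → 1/80 → 1/60 → 1/50 → 1/40 → 1/30.

1/30s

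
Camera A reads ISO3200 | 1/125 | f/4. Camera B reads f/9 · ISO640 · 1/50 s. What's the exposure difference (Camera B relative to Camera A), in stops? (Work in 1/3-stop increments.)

3 1/3 stops darker

Aperture: f/4 → f/4.5 → f/5 → f/5.6 → f/6.3 → f/7.1 → f/8 → f/9 — 2 1/3 stops stopped down (darker).
Shutter speed: 1/125 → 1/100 → 1/80 → 1/60 → 1/50 — 1 1/3 stops longer (brighter).
ISO: 3200 → 2500 → 2000 → 1600 → 1250 → 1000 → 800 → 640 — 2 1/3 stops lower (darker).
Net: −2 1/3 +1 1/3 −2 1/3 = −3 1/3 stops.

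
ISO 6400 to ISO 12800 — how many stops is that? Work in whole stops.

6400 → 12800 — count the steps: 1 stop.

1 stop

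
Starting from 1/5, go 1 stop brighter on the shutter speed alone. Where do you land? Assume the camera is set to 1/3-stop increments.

Shutter speed: 1/5 → 1/4 → 0.3 → 0.4 — 1 stop longer (brighter).

0.4 s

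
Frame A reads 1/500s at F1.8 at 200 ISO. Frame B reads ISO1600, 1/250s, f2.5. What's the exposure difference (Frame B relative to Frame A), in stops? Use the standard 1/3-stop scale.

3 stops brighter

Aperture: f/1.8 → f/2 → f/2.2 → f/2.5 — 1 stop stopped down (darker).
Shutter speed: 1/500 → 1/400 → 1/320 → 1/250 — 1 stop longer (brighter).
ISO: 200 → 250 → 320 → 400 → 500 → 640 → 800 → 1000 → 1250 → 1600 — 3 stops higher (brighter).
Net: −1 +1 +3 = +3 stops.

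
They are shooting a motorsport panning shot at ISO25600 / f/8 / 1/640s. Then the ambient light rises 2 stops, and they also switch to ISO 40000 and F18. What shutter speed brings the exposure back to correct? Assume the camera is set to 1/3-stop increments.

Scene light: 2 stops brighter.
ISO: 25600 → 32000 → 40000 — 2/3 stop higher (brighter).
Aperture: f/8 → f/9 → f/10 → f/11 → f/13 → f/14 → f/16 → f/18 — 2 1/3 stops narrower (darker).
Net so far: 1/3 stop brighter. Shutter speed: 1/640 → 1/800.

1/800s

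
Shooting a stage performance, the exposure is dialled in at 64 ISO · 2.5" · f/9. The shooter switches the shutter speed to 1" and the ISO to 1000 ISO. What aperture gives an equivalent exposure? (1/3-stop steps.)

f/22

Shutter speed: 2.5 → 2 → 1.6 → 1.3 → 1 — 1 1/3 stops shorter (darker).
ISO: 64 → 80 → 100 → 125 → 160 → 200 → 250 → 320 → 400 → 500 → 640 → 800 → 1000 — 4 stops raised (brighter).
Net change so far: 2 2/3 stops brighter. Offset with the aperture: f/9 → f/10 → f/11 → f/13 → f/14 → f/16 → f/18 → f/20 → f/22.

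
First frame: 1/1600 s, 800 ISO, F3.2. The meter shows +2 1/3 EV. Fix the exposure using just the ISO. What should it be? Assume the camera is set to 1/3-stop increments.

ISO 160

Overexposed by 2 1/3 stops → need 2 1/3 stops darker.
ISO: 800 → 640 → 500 → 400 → 320 → 250 → 200 → 160.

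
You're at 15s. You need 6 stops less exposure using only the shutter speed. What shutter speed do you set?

1/4s

Shutter speed: 15 → 8 → 4 → 2 → 1 → 1/2 → 1/4 — 6 stops faster (darker).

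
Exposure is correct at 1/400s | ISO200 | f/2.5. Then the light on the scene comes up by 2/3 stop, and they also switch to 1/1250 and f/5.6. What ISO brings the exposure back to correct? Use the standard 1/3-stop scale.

Scene light: 2/3 stop brighter.
Shutter speed: 1/400 → 1/500 → 1/640 → 1/800 → 1/1000 → 1/1250 — 1 2/3 stops shorter (darker).
Aperture: f/2.5 → f/2.8 → f/3.2 → f/3.5 → f/4 → f/4.5 → f/5 → f/5.6 — 2 1/3 stops stopped down (darker).
Net so far: 3 1/3 stops darker. ISO: 200 → 250 → 320 → 400 → 500 → 640 → 800 → 1000 → 1250 → 1600 → 2000.

ISO 2000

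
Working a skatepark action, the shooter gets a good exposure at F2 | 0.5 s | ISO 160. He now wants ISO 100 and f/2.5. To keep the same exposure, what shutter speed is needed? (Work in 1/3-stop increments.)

1.3 s

ISO: 160 → 125 → 100 — 2/3 stop lower (darker).
Aperture: f/2 → f/2.2 → f/2.5 — 2/3 stop narrower (darker).
Net change so far: 1 1/3 stops darker. Offset with the shutter speed: 0.5 → 0.6 → 0.8 → 1 → 1.3.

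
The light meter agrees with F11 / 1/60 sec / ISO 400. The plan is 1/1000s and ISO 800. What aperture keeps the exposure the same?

Shutter speed: 1/60 → 1/125 → 1/250 → 1/500 → 1/1000 — 4 stops shorter (darker).
ISO: 400 → 800 — 1 stop higher (brighter).
Net change so far: 3 stops darker. Offset with the aperture: f/11 → f/8 → f/5.6 → f/4.

f/4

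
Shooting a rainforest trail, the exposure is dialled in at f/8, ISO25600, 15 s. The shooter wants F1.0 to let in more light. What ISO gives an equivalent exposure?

ISO 400

Aperture: f/8 → f/5.6 → f/4 → f/2.8 → f/2 → f/1.4 → f/1.0 — 6 stops opened up (brighter).
Need 6 stops darker from the ISO: 25600 → 12800 → 6400 → 3200 → 1600 → 800 → 400.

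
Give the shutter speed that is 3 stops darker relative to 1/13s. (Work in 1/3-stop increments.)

Shutter speed: 1/13 → 1/15 → 1/20 → 1/25 → 1/30 → 1/40 → 1/50 → 1/60 → 1/80 → 1/100 — 3 stops shorter (darker).

1/100s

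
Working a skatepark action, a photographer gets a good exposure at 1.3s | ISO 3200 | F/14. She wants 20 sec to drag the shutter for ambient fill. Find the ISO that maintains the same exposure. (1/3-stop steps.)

ISO 200

Shutter speed: 1.3 → 1.6 → 2 → 2.5 → 3.2 → 4 → 5 → 6 → 8 → 10 → 13 → 15 → 20 — 4 stops longer (brighter).
Need 4 stops darker from the ISO: 3200 → 2500 → 2000 → 1600 → 1250 → 1000 → 800 → 640 → 500 → 400 → 320 → 250 → 200.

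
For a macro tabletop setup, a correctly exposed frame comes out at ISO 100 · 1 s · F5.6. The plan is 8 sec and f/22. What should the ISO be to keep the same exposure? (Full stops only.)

ISO 200

Shutter speed: 1 → 2 → 4 → 8 — 3 stops slower (brighter).
Aperture: f/5.6 → f/8 → f/11 → f/16 → f/22 — 4 stops narrower (darker).
Net change so far: 1 stop darker. Offset with the ISO: 100 → 200.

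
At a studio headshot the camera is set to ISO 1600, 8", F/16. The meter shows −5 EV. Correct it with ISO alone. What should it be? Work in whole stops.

Underexposed by 5 stops → need 5 stops brighter.
ISO: 1600 → 3200 → 6400 → 12800 → 25600 → 51200.

ISO 51200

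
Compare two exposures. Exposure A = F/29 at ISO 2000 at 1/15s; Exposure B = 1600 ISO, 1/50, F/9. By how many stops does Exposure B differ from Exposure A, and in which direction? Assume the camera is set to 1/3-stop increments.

1 1/3 stops brighter

Aperture: f/29 → f/25 → f/22 → f/20 → f/18 → f/16 → f/14 → f/13 → f/11 → f/10 → f/9 — 3 1/3 stops wider (brighter).
Shutter speed: 1/15 → 1/20 → 1/25 → 1/30 → 1/40 → 1/50 — 1 2/3 stops faster (darker).
ISO: 2000 → 1600 — 1/3 stop dropped (darker).
Net: +3 1/3 −1 2/3 −1/3 = +1 1/3 stops.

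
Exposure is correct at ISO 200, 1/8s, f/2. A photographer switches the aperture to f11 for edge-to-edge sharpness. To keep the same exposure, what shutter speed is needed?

4 s

Aperture: f/2 → f/2.8 → f/4 → f/5.6 → f/8 → f/11 — 5 stops smaller aperture (darker).
Need 5 stops brighter from the shutter speed: 1/8 → 1/4 → 1/2 → 1 → 2 → 4.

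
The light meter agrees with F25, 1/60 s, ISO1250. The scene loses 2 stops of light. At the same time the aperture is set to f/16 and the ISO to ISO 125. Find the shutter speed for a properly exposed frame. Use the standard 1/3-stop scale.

Scene light: 2 stops darker.
Aperture: f/25 → f/22 → f/20 → f/18 → f/16 — 1 1/3 stops larger aperture (brighter).
ISO: 1250 → 1000 → 800 → 640 → 500 → 400 → 320 → 250 → 200 → 160 → 125 — 3 1/3 stops dropped (darker).
Net so far: 4 stops darker. Shutter speed: 1/60 → 1/50 → 1/40 → 1/30 → 1/25 → 1/20 → 1/15 → 1/13 → 1/10 → 1/8 → 1/6 → 1/5 → 1/4.

1/4s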